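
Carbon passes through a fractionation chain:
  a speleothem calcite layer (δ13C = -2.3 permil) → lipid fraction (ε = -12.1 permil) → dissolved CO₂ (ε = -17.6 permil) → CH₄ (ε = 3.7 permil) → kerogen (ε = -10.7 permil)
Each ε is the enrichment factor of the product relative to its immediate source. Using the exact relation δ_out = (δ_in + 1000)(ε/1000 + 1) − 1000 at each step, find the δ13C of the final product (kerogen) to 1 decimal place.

step 1: δ = (-2.30 + 1000)·(-12.1/1000 + 1) − 1000 = -14.37 permil
step 2: δ = (-14.37 + 1000)·(-17.6/1000 + 1) − 1000 = -31.72 permil
step 3: δ = (-31.72 + 1000)·(3.7/1000 + 1) − 1000 = -28.14 permil
step 4: δ = (-28.14 + 1000)·(-10.7/1000 + 1) − 1000 = -38.54 permil

-38.5 permil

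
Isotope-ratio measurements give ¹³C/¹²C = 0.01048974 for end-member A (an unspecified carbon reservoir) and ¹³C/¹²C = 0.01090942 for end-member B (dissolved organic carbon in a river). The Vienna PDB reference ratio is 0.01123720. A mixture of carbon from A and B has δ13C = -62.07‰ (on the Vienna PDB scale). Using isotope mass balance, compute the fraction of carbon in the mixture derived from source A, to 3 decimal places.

0.881

δ_A = (0.01048974/0.01123720 − 1)×1000 = (0.933483 − 1)×1000 = -66.517‰
δ_B = (0.01090942/0.01123720 − 1)×1000 = (0.970831 − 1)×1000 = -29.169‰
f_A = (δ_mix − δ_B)/(δ_A − δ_B) = (-62.07 − (-29.169))/(-66.517 − (-29.169))
f_A = -32.901 / -37.347 = 0.8809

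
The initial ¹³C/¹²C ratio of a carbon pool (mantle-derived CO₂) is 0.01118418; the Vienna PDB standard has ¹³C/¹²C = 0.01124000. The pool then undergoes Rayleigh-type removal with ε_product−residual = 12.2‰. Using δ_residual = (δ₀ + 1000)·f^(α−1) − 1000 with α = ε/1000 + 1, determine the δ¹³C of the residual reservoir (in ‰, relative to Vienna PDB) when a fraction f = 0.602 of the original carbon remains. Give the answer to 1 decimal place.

δ₀ = (0.01118418/0.01124000 − 1)×1000 = (0.995034 − 1)×1000 = -4.966‰
α − 1 = ε/1000 = 0.0122
f^(α−1) = 0.602^(0.0122) = 0.993828
δ_res = (-4.966 + 1000) × 0.993828 − 1000 = 988.892 − 1000 = -11.11‰

-11.1‰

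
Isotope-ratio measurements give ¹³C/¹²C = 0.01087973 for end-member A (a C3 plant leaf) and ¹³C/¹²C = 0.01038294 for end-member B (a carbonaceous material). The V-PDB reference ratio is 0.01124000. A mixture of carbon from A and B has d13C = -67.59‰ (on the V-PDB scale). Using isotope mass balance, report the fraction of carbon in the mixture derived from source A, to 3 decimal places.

δ_A = (0.01087973/0.01124000 − 1)×1000 = (0.967948 − 1)×1000 = -32.052‰
δ_B = (0.01038294/0.01124000 − 1)×1000 = (0.923749 − 1)×1000 = -76.251‰
f_A = (δ_mix − δ_B)/(δ_A − δ_B) = (-67.59 − (-76.251))/(-32.052 − (-76.251))
f_A = 8.661 / 44.198 = 0.1960

0.196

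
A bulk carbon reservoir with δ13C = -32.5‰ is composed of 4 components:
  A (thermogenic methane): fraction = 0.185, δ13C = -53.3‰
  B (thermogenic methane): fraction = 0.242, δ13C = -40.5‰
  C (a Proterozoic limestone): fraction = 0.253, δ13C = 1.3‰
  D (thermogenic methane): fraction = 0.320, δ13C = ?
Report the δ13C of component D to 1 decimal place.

-41.1‰

Isotope mass balance: δ_bulk = Σ fᵢ·δᵢ.
-32.5 = 0.185×(-53.3) + 0.242×(-40.5) + 0.253×(1.3) + 0.320×δ_D
0.320·δ_D = -32.5 − (-19.333) = -13.167
δ_D = -13.167 / 0.320 = -41.15‰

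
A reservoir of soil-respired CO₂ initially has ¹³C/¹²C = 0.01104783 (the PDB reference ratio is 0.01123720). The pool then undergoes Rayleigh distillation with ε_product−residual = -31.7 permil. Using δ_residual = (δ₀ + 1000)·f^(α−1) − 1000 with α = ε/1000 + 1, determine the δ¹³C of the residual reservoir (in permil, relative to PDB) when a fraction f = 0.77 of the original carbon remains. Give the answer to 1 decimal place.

-8.7 permil

δ₀ = (0.01104783/0.01123720 − 1)×1000 = (0.983148 − 1)×1000 = -16.852 permil
α − 1 = ε/1000 = -0.0317
f^(α−1) = 0.77^(-0.0317) = 1.008320
δ_res = (-16.852 + 1000) × 1.008320 − 1000 = 991.327 − 1000 = -8.67 permil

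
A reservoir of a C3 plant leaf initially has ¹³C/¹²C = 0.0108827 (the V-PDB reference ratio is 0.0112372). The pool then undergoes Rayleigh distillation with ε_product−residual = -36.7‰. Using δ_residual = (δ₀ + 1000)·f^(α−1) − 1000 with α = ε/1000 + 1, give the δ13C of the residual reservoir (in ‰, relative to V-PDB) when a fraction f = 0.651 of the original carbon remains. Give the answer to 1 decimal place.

-16.2‰

δ₀ = (0.0108827/0.0112372 − 1)×1000 = (0.968453 − 1)×1000 = -31.547‰
α − 1 = ε/1000 = -0.0367
f^(α−1) = 0.651^(-0.0367) = 1.015878
δ_res = (-31.547 + 1000) × 1.015878 − 1000 = 983.830 − 1000 = -16.17‰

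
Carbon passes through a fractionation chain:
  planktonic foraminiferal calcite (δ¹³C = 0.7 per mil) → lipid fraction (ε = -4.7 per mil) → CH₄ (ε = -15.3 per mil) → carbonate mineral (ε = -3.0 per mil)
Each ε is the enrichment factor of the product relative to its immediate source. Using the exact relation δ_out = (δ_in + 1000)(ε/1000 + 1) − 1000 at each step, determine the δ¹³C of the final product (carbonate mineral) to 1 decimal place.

-22.2 per mil

step 1: δ = (0.70 + 1000)·(-4.7/1000 + 1) − 1000 = -4.00 per mil
step 2: δ = (-4.00 + 1000)·(-15.3/1000 + 1) − 1000 = -19.24 per mil
step 3: δ = (-19.24 + 1000)·(-3.0/1000 + 1) − 1000 = -22.18 per mil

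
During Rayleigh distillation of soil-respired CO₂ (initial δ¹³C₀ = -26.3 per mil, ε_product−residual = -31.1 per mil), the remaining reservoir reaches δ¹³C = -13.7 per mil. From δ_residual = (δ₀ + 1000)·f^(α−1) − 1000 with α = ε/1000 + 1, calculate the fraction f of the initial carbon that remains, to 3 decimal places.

α − 1 = ε/1000 = -0.0311
(δ_res + 1000)/(δ₀ + 1000) = (-13.7 + 1000)/(-26.3 + 1000) = 986.3/973.7 = 1.012940
f = 1.012940^(1/-0.0311) = exp(ln(1.012940)/-0.0311) = exp(0.01286/-0.0311)
f = exp(-0.4134) = 0.6614

0.661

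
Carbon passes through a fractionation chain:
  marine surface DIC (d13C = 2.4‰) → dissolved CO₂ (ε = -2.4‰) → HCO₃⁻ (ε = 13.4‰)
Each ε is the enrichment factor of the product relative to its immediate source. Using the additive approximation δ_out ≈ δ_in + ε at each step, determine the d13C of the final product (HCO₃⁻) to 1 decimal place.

step 1: δ ≈ 2.4 + (-2.4) = 0.0‰
step 2: δ ≈ 0.0 + (13.4) = 13.4‰

13.4‰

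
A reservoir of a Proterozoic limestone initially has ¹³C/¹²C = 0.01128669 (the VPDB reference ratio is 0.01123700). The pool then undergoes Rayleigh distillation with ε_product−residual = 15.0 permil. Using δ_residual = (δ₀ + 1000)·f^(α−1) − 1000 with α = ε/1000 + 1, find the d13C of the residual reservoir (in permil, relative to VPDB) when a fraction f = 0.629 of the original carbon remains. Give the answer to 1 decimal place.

-2.5 permil

δ₀ = (0.01128669/0.01123700 − 1)×1000 = (1.004422 − 1)×1000 = 4.422 permil
α − 1 = ε/1000 = 0.0150
f^(α−1) = 0.629^(0.0150) = 0.993070
δ_res = (4.422 + 1000) × 0.993070 − 1000 = 997.461 − 1000 = -2.54 permil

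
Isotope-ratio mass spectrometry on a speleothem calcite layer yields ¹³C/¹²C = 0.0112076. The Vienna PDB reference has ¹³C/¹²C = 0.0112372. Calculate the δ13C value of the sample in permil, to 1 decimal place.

δ13C = (R_sample / R_standard − 1) × 1000
R_sample / R_standard = 0.0112076 / 0.0112372 = 0.997366
δ13C = (0.997366 − 1) × 1000 = -2.63 permil

-2.6 permil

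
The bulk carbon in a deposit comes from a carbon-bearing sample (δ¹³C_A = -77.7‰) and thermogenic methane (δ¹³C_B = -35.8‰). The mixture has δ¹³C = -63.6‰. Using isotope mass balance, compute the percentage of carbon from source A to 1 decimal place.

δ_mix = f_A·δ_A + (1 − f_A)·δ_B  ⇒  f_A = (δ_mix − δ_B)/(δ_A − δ_B)
f_A = (-63.6 − (-35.8)) / (-77.7 − (-35.8))
f_A = -27.8 / -41.9 = 0.6635

66.3%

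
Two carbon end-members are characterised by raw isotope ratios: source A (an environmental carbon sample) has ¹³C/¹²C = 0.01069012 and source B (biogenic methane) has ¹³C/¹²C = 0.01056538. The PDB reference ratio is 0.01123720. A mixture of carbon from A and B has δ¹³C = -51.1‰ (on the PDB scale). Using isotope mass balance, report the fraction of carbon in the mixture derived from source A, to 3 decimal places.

δ_A = (0.01069012/0.01123720 − 1)×1000 = (0.951315 − 1)×1000 = -48.685‰
δ_B = (0.01056538/0.01123720 − 1)×1000 = (0.940215 − 1)×1000 = -59.785‰
f_A = (δ_mix − δ_B)/(δ_A − δ_B) = (-51.1 − (-59.785))/(-48.685 − (-59.785))
f_A = 8.685 / 11.101 = 0.7824

0.782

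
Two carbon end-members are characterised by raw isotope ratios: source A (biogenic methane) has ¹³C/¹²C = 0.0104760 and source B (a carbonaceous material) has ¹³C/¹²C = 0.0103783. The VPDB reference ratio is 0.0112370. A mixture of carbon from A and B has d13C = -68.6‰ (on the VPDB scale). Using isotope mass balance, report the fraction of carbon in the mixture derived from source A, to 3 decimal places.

0.899

δ_A = (0.0104760/0.0112370 − 1)×1000 = (0.932277 − 1)×1000 = -67.723‰
δ_B = (0.0103783/0.0112370 − 1)×1000 = (0.923583 − 1)×1000 = -76.417‰
f_A = (δ_mix − δ_B)/(δ_A − δ_B) = (-68.6 − (-76.417))/(-67.723 − (-76.417))
f_A = 7.817 / 8.694 = 0.8991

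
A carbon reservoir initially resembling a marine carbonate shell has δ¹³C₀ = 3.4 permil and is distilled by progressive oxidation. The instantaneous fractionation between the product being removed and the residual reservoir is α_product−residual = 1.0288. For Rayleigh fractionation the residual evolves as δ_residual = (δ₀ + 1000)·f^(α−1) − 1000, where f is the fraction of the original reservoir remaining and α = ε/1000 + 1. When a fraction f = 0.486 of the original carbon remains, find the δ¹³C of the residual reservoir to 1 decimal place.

-17.2 permil

Rayleigh residual: δ_res = (δ₀ + 1000)·f^(α−1) − 1000
α − 1 = 0.02880
f^(α−1) = 0.486^(0.02880) = 0.979434
δ_res = (3.4 + 1000) × 0.979434 − 1000 = 982.764 − 1000 = -17.24 permil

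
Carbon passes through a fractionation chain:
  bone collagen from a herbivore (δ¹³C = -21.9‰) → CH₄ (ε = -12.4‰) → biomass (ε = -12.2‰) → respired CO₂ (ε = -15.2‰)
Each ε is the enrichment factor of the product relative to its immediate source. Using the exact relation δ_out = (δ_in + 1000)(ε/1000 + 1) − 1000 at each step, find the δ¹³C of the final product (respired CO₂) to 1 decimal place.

-60.3‰

step 1: δ = (-21.90 + 1000)·(-12.4/1000 + 1) − 1000 = -34.03‰
step 2: δ = (-34.03 + 1000)·(-12.2/1000 + 1) − 1000 = -45.81‰
step 3: δ = (-45.81 + 1000)·(-15.2/1000 + 1) − 1000 = -60.32‰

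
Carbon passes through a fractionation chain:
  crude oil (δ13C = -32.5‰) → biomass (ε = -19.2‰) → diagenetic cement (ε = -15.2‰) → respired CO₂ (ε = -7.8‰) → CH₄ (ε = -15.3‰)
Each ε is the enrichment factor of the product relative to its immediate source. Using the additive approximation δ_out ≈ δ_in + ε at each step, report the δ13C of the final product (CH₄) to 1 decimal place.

-90.0‰

step 1: δ ≈ -32.5 + (-19.2) = -51.7‰
step 2: δ ≈ -51.7 + (-15.2) = -66.9‰
step 3: δ ≈ -66.9 + (-7.8) = -74.7‰
step 4: δ ≈ -74.7 + (-15.3) = -90.0‰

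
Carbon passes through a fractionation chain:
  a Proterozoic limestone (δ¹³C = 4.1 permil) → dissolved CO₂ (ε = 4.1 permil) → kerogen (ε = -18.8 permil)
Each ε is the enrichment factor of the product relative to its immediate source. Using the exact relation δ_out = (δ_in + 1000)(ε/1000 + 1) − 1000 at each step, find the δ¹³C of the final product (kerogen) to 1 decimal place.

-10.7 permil

step 1: δ = (4.10 + 1000)·(4.1/1000 + 1) − 1000 = 8.22 permil
step 2: δ = (8.22 + 1000)·(-18.8/1000 + 1) − 1000 = -10.74 permil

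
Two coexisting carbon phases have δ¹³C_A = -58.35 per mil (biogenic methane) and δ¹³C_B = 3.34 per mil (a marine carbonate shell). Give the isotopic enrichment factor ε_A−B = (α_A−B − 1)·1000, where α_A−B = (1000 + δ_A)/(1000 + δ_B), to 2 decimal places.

α_A−B = (1000 + -58.35) / (1000 + 3.34) = 941.65 / 1003.34 = 0.938515
ε_A−B = (0.938515 − 1) × 1000 = -61.485 per mil
(The approximation ε ≈ δ_A − δ_B would give -61.69 per mil.)

-61.48 per mil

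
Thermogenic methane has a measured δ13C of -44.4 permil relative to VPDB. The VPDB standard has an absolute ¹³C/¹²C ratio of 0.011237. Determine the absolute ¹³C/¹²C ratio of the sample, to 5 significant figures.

R_sample = R_standard × (δ13C/1000 + 1)
R_sample = 0.011237 × (-44.4/1000 + 1) = 0.011237 × 0.955600
R_sample = 0.0107381

0.010738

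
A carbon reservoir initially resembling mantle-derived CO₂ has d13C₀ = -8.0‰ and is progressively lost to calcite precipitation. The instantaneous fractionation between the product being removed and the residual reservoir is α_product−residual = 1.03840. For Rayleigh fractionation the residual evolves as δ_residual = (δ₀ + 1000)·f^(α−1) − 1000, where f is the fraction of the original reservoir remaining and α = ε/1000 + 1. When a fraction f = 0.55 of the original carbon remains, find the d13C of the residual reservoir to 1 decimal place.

-30.5‰

Rayleigh residual: δ_res = (δ₀ + 1000)·f^(α−1) − 1000
α − 1 = 0.03840
f^(α−1) = 0.55^(0.03840) = 0.977305
δ_res = (-8.0 + 1000) × 0.977305 − 1000 = 969.486 − 1000 = -30.51‰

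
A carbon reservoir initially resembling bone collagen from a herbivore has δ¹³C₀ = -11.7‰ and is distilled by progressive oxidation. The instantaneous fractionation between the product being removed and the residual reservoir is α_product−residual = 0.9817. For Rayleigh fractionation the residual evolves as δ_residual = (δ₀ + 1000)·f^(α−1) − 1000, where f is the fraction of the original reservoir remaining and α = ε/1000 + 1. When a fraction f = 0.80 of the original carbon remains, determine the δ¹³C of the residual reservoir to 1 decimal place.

Rayleigh residual: δ_res = (δ₀ + 1000)·f^(α−1) − 1000
α − 1 = -0.01830
f^(α−1) = 0.80^(-0.01830) = 1.004092
δ_res = (-11.7 + 1000) × 1.004092 − 1000 = 992.344 − 1000 = -7.66‰

-7.7‰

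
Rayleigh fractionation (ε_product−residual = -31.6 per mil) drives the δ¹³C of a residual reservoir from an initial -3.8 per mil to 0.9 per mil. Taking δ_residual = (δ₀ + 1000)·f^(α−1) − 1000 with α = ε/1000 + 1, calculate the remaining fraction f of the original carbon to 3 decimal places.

α − 1 = ε/1000 = -0.0316
(δ_res + 1000)/(δ₀ + 1000) = (0.9 + 1000)/(-3.8 + 1000) = 1000.9/996.2 = 1.004718
f = 1.004718^(1/-0.0316) = exp(ln(1.004718)/-0.0316) = exp(0.00471/-0.0316)
f = exp(-0.1490) = 0.8616

0.862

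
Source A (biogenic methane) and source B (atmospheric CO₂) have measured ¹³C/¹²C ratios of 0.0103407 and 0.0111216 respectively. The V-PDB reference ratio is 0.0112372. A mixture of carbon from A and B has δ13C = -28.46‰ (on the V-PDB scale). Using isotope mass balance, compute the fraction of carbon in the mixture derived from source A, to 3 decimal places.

0.262

δ_A = (0.0103407/0.0112372 − 1)×1000 = (0.920220 − 1)×1000 = -79.780‰
δ_B = (0.0111216/0.0112372 − 1)×1000 = (0.989713 − 1)×1000 = -10.287‰
f_A = (δ_mix − δ_B)/(δ_A − δ_B) = (-28.46 − (-10.287))/(-79.780 − (-10.287))
f_A = -18.173 / -69.492 = 0.2615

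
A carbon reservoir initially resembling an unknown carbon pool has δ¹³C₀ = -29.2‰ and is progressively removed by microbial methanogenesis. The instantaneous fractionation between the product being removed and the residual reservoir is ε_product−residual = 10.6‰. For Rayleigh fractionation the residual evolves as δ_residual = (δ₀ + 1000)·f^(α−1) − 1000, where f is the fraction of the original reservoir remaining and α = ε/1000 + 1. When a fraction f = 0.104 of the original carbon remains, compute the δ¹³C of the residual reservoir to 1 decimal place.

Rayleigh residual: δ_res = (δ₀ + 1000)·f^(α−1) − 1000
α = ε/1000 + 1 = 1.01060, so α − 1 = 0.01060
f^(α−1) = 0.104^(0.01060) = 0.976294
δ_res = (-29.2 + 1000) × 0.976294 − 1000 = 947.786 − 1000 = -52.21‰

-52.2‰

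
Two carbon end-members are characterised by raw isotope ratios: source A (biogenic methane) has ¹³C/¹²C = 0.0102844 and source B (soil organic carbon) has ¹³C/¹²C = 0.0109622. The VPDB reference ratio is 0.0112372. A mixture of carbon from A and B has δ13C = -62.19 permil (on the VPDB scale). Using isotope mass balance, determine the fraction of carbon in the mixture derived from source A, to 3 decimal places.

0.625

δ_A = (0.0102844/0.0112372 − 1)×1000 = (0.915210 − 1)×1000 = -84.790 permil
δ_B = (0.0109622/0.0112372 − 1)×1000 = (0.975528 − 1)×1000 = -24.472 permil
f_A = (δ_mix − δ_B)/(δ_A − δ_B) = (-62.19 − (-24.472))/(-84.790 − (-24.472))
f_A = -37.718 / -60.318 = 0.6253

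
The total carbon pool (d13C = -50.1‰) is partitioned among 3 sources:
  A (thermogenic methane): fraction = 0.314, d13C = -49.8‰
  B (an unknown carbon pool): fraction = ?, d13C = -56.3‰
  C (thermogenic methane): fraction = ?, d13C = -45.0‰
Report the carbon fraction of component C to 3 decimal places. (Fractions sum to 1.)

0.368

Let f_C and f_B be the unknown fractions; fractions sum to 1 so f_C + f_B = 0.686.
Mass balance: Σ fᵢ·δᵢ = δ_bulk ⇒ f_C·(-45.0) + f_B·(-56.3) = -50.1 − (-15.637) = -34.463
Substitute f_B = 0.686 − f_C:
f_C·(-45.0 − -56.3) = -34.463 − 0.686×(-56.3) = 4.159
f_C = 4.159 / 11.3 = 0.3681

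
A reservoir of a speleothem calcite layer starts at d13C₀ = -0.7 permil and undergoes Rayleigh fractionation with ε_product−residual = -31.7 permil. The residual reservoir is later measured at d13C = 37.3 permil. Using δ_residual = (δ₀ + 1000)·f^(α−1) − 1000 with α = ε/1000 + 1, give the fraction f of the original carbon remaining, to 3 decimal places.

α − 1 = ε/1000 = -0.0317
(δ_res + 1000)/(δ₀ + 1000) = (37.3 + 1000)/(-0.7 + 1000) = 1037.3/999.3 = 1.038027
f = 1.038027^(1/-0.0317) = exp(ln(1.038027)/-0.0317) = exp(0.03732/-0.0317)
f = exp(-1.1773) = 0.3081

0.308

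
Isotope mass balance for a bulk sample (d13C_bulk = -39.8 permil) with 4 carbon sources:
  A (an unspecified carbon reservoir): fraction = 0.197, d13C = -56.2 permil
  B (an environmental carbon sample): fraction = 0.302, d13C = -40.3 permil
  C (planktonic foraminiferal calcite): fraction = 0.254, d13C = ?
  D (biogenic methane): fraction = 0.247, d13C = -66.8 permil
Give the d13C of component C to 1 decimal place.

Isotope mass balance: δ_bulk = Σ fᵢ·δᵢ.
-39.8 = 0.197×(-56.2) + 0.302×(-40.3) + 0.254×δ_C + 0.247×(-66.8)
0.254·δ_C = -39.8 − (-39.742) = -0.058
δ_C = -0.058 / 0.254 = -0.23 permil

-0.2 permil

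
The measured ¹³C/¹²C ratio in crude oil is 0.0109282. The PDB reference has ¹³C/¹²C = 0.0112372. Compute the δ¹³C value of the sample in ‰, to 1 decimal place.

-27.5‰

δ¹³C = (R_sample / R_standard − 1) × 1000
R_sample / R_standard = 0.0109282 / 0.0112372 = 0.972502
δ¹³C = (0.972502 − 1) × 1000 = -27.50‰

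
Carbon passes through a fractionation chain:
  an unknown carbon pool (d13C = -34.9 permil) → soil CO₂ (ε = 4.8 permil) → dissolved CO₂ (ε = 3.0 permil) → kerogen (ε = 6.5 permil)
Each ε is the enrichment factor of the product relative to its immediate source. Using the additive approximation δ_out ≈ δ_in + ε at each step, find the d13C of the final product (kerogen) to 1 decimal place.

step 1: δ ≈ -34.9 + (4.8) = -30.1 permil
step 2: δ ≈ -30.1 + (3.0) = -27.1 permil
step 3: δ ≈ -27.1 + (6.5) = -20.6 permil

-20.6 permil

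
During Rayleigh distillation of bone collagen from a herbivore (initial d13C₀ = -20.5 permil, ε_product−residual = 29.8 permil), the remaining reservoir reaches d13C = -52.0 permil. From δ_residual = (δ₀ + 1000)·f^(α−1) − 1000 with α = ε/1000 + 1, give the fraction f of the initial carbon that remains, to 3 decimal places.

α − 1 = ε/1000 = 0.0298
(δ_res + 1000)/(δ₀ + 1000) = (-52.0 + 1000)/(-20.5 + 1000) = 948.0/979.5 = 0.967841
f = 0.967841^(1/0.0298) = exp(ln(0.967841)/0.0298) = exp(-0.03269/0.0298)
f = exp(-1.0969) = 0.3339

0.334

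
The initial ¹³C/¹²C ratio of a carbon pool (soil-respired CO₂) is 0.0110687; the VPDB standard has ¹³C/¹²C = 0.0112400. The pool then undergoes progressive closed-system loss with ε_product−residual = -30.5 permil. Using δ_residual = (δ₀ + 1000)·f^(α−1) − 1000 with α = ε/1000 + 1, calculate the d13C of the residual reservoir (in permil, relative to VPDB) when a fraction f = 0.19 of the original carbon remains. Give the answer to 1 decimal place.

35.9 permil

δ₀ = (0.0110687/0.0112400 − 1)×1000 = (0.984760 − 1)×1000 = -15.240 permil
α − 1 = ε/1000 = -0.0305
f^(α−1) = 0.19^(-0.0305) = 1.051957
δ_res = (-15.240 + 1000) × 1.051957 − 1000 = 1035.925 − 1000 = 35.93 permil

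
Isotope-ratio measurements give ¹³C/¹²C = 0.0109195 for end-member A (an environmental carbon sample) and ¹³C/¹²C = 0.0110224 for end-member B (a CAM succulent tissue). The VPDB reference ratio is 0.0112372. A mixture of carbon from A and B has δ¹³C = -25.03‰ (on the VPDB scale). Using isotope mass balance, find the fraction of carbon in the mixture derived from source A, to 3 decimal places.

δ_A = (0.0109195/0.0112372 − 1)×1000 = (0.971728 − 1)×1000 = -28.272‰
δ_B = (0.0110224/0.0112372 − 1)×1000 = (0.980885 − 1)×1000 = -19.115‰
f_A = (δ_mix − δ_B)/(δ_A − δ_B) = (-25.03 − (-19.115))/(-28.272 − (-19.115))
f_A = -5.915 / -9.157 = 0.6459

0.646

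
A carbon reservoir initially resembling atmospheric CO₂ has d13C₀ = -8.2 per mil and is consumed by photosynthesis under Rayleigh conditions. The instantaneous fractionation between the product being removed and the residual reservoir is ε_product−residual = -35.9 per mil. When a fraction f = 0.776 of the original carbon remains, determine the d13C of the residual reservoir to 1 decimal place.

Rayleigh residual: δ_res = (δ₀ + 1000)·f^(α−1) − 1000
α = ε/1000 + 1 = 0.96410, so α − 1 = -0.03590
f^(α−1) = 0.776^(-0.03590) = 1.009146
δ_res = (-8.2 + 1000) × 1.009146 − 1000 = 1000.871 − 1000 = 0.87 per mil

0.9 per mil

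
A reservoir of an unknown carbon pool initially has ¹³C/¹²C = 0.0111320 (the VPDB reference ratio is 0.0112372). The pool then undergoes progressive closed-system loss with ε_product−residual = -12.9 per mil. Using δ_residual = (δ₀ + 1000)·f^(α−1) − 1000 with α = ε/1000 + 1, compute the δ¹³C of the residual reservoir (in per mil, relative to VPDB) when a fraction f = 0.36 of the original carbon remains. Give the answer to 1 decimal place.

3.8 per mil

δ₀ = (0.0111320/0.0112372 − 1)×1000 = (0.990638 − 1)×1000 = -9.362 per mil
α − 1 = ε/1000 = -0.0129
f^(α−1) = 0.36^(-0.0129) = 1.013267
δ_res = (-9.362 + 1000) × 1.013267 − 1000 = 1003.781 − 1000 = 3.78 per mil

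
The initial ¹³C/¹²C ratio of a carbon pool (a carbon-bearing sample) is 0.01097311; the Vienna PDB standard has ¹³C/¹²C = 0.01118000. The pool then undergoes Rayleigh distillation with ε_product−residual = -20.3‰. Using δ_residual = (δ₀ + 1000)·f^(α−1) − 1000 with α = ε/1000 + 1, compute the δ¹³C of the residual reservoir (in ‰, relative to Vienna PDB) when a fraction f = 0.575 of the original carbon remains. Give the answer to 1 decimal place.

-7.4‰

δ₀ = (0.01097311/0.01118000 − 1)×1000 = (0.981495 − 1)×1000 = -18.505‰
α − 1 = ε/1000 = -0.0203
f^(α−1) = 0.575^(-0.0203) = 1.011297
δ_res = (-18.505 + 1000) × 1.011297 − 1000 = 992.583 − 1000 = -7.42‰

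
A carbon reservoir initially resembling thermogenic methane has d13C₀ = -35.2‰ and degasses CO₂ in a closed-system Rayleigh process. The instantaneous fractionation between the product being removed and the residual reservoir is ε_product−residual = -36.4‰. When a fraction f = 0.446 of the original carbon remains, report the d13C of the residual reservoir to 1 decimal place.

Rayleigh residual: δ_res = (δ₀ + 1000)·f^(α−1) − 1000
α = ε/1000 + 1 = 0.96360, so α − 1 = -0.03640
f^(α−1) = 0.446^(-0.03640) = 1.029827
δ_res = (-35.2 + 1000) × 1.029827 − 1000 = 993.577 − 1000 = -6.42‰

-6.4‰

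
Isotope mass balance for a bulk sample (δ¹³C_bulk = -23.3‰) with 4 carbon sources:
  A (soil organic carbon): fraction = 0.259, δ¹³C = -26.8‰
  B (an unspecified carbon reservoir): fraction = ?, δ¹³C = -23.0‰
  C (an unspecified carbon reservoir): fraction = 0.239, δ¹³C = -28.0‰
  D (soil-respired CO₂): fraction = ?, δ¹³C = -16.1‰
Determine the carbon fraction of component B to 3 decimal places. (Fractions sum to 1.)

0.230

Let f_B and f_D be the unknown fractions; fractions sum to 1 so f_B + f_D = 0.502.
Mass balance: Σ fᵢ·δᵢ = δ_bulk ⇒ f_B·(-23.0) + f_D·(-16.1) = -23.3 − (-13.633) = -9.667
Substitute f_D = 0.502 − f_B:
f_B·(-23.0 − -16.1) = -9.667 − 0.502×(-16.1) = -1.585
f_B = -1.585 / -6.9 = 0.2297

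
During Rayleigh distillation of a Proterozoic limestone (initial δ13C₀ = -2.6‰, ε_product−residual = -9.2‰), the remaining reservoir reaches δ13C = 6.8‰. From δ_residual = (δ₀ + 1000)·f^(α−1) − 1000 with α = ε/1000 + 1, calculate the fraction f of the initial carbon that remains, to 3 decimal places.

0.361

α − 1 = ε/1000 = -0.0092
(δ_res + 1000)/(δ₀ + 1000) = (6.8 + 1000)/(-2.6 + 1000) = 1006.8/997.4 = 1.009425
f = 1.009425^(1/-0.0092) = exp(ln(1.009425)/-0.0092) = exp(0.00938/-0.0092)
f = exp(-1.0196) = 0.3607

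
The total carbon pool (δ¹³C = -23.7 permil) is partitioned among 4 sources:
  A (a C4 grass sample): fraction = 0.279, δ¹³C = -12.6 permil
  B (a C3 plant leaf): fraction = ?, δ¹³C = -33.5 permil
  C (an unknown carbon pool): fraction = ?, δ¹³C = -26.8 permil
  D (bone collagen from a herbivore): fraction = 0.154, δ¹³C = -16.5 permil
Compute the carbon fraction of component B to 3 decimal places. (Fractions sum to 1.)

0.365

Let f_B and f_C be the unknown fractions; fractions sum to 1 so f_B + f_C = 0.567.
Mass balance: Σ fᵢ·δᵢ = δ_bulk ⇒ f_B·(-33.5) + f_C·(-26.8) = -23.7 − (-6.056) = -17.644
Substitute f_C = 0.567 − f_B:
f_B·(-33.5 − -26.8) = -17.644 − 0.567×(-26.8) = -2.448
f_B = -2.448 / -6.7 = 0.3654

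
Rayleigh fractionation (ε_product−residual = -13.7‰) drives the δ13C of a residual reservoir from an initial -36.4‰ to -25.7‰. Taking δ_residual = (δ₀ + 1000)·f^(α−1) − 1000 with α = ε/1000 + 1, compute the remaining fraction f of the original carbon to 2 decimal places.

α − 1 = ε/1000 = -0.0137
(δ_res + 1000)/(δ₀ + 1000) = (-25.7 + 1000)/(-36.4 + 1000) = 974.3/963.6 = 1.011104
f = 1.011104^(1/-0.0137) = exp(ln(1.011104)/-0.0137) = exp(0.01104/-0.0137)
f = exp(-0.8061) = 0.4466

0.45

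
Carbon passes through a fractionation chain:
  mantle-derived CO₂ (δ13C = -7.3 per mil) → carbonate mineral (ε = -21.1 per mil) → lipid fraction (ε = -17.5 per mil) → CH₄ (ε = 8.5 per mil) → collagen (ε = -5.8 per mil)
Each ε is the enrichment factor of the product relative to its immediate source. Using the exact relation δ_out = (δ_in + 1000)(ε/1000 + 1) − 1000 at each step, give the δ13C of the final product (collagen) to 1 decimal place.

step 1: δ = (-7.30 + 1000)·(-21.1/1000 + 1) − 1000 = -28.25 per mil
step 2: δ = (-28.25 + 1000)·(-17.5/1000 + 1) − 1000 = -45.25 per mil
step 3: δ = (-45.25 + 1000)·(8.5/1000 + 1) − 1000 = -37.14 per mil
step 4: δ = (-37.14 + 1000)·(-5.8/1000 + 1) − 1000 = -42.72 per mil

-42.7 per mil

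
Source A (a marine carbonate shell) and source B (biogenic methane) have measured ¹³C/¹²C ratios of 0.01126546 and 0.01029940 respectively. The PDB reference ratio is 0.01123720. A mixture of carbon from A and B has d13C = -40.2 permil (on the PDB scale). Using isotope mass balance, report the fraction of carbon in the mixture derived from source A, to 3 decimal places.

δ_A = (0.01126546/0.01123720 − 1)×1000 = (1.002515 − 1)×1000 = 2.515 permil
δ_B = (0.01029940/0.01123720 − 1)×1000 = (0.916545 − 1)×1000 = -83.455 permil
f_A = (δ_mix − δ_B)/(δ_A − δ_B) = (-40.2 − (-83.455))/(2.515 − (-83.455))
f_A = 43.255 / 85.970 = 0.5031

0.503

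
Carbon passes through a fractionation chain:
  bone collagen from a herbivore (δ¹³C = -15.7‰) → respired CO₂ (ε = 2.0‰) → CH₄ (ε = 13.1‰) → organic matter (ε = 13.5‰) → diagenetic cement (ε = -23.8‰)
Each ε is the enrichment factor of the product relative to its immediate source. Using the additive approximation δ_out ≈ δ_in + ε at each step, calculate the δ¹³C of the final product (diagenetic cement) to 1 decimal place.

step 1: δ ≈ -15.7 + (2.0) = -13.7‰
step 2: δ ≈ -13.7 + (13.1) = -0.6‰
step 3: δ ≈ -0.6 + (13.5) = 12.9‰
step 4: δ ≈ 12.9 + (-23.8) = -10.9‰

-10.9‰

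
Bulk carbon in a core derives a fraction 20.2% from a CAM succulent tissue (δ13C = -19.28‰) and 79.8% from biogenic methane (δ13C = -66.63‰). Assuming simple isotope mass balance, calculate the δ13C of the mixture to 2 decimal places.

δ_mix = f_A·δ_A + f_B·δ_B
δ_mix = 0.202 × (-19.28) + 0.798 × (-66.63)
δ_mix = -3.895 + -53.171 = -57.065‰

-57.07‰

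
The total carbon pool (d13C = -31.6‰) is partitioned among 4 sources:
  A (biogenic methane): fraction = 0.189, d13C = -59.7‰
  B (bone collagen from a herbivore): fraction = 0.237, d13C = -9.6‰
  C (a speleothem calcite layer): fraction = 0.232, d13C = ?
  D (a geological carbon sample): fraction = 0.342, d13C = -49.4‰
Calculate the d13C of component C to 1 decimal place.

-4.9‰

Isotope mass balance: δ_bulk = Σ fᵢ·δᵢ.
-31.6 = 0.189×(-59.7) + 0.237×(-9.6) + 0.232×δ_C + 0.342×(-49.4)
0.232·δ_C = -31.6 − (-30.453) = -1.147
δ_C = -1.147 / 0.232 = -4.94‰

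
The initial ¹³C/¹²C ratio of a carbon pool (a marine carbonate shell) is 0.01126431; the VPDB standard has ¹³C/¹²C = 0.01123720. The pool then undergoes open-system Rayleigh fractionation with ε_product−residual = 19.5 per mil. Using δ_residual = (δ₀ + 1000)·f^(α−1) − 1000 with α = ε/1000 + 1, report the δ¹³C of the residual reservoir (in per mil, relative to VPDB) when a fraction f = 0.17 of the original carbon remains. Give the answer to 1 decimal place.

δ₀ = (0.01126431/0.01123720 − 1)×1000 = (1.002413 − 1)×1000 = 2.413 per mil
α − 1 = ε/1000 = 0.0195
f^(α−1) = 0.17^(0.0195) = 0.966037
δ_res = (2.413 + 1000) × 0.966037 − 1000 = 968.368 − 1000 = -31.63 per mil

-31.6 per mil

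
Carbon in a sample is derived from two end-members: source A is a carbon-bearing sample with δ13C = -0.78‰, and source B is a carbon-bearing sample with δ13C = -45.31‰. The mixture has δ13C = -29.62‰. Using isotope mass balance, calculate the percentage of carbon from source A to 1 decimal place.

35.2%

δ_mix = f_A·δ_A + (1 − f_A)·δ_B  ⇒  f_A = (δ_mix − δ_B)/(δ_A − δ_B)
f_A = (-29.62 − (-45.31)) / (-0.78 − (-45.31))
f_A = 15.69 / 44.53 = 0.3523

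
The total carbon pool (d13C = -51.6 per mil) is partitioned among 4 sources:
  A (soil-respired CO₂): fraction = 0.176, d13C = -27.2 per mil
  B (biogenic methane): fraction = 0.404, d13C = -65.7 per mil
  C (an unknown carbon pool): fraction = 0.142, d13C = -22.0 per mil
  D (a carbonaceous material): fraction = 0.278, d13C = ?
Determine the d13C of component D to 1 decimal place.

-61.7 per mil

Isotope mass balance: δ_bulk = Σ fᵢ·δᵢ.
-51.6 = 0.176×(-27.2) + 0.404×(-65.7) + 0.142×(-22.0) + 0.278×δ_D
0.278·δ_D = -51.6 − (-34.454) = -17.146
δ_D = -17.146 / 0.278 = -61.68 per mil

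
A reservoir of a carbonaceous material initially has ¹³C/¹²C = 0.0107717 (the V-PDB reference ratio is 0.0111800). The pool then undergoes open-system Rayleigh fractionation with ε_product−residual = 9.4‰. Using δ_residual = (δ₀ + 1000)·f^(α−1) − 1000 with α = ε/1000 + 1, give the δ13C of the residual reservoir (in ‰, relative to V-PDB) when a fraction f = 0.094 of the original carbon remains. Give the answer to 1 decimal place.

-57.7‰

δ₀ = (0.0107717/0.0111800 − 1)×1000 = (0.963479 − 1)×1000 = -36.521‰
α − 1 = ε/1000 = 0.0094
f^(α−1) = 0.094^(0.0094) = 0.978019
δ_res = (-36.521 + 1000) × 0.978019 − 1000 = 942.301 − 1000 = -57.70‰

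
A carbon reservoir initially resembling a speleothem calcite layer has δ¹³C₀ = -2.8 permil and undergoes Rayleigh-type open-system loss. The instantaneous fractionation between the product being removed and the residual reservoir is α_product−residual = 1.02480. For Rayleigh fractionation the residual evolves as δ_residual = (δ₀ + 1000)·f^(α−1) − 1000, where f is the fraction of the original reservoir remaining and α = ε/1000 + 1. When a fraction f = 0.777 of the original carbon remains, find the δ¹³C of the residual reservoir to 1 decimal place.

Rayleigh residual: δ_res = (δ₀ + 1000)·f^(α−1) − 1000
α − 1 = 0.02480
f^(α−1) = 0.777^(0.02480) = 0.993762
δ_res = (-2.8 + 1000) × 0.993762 − 1000 = 990.980 − 1000 = -9.02 permil

-9.0 permil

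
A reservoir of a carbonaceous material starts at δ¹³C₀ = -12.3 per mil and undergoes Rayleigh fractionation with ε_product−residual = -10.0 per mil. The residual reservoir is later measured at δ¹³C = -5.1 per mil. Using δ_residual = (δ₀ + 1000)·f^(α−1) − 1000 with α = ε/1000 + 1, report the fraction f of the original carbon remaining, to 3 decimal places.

α − 1 = ε/1000 = -0.0100
(δ_res + 1000)/(δ₀ + 1000) = (-5.1 + 1000)/(-12.3 + 1000) = 994.9/987.7 = 1.007290
f = 1.007290^(1/-0.0100) = exp(ln(1.007290)/-0.0100) = exp(0.00726/-0.0100)
f = exp(-0.7263) = 0.4837

0.484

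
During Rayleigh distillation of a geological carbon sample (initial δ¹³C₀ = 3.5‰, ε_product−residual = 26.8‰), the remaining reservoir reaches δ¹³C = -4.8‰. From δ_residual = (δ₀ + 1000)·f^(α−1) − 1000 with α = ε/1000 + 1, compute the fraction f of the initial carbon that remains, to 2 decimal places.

0.73

α − 1 = ε/1000 = 0.0268
(δ_res + 1000)/(δ₀ + 1000) = (-4.8 + 1000)/(3.5 + 1000) = 995.2/1003.5 = 0.991729
f = 0.991729^(1/0.0268) = exp(ln(0.991729)/0.0268) = exp(-0.00831/0.0268)
f = exp(-0.3099) = 0.7335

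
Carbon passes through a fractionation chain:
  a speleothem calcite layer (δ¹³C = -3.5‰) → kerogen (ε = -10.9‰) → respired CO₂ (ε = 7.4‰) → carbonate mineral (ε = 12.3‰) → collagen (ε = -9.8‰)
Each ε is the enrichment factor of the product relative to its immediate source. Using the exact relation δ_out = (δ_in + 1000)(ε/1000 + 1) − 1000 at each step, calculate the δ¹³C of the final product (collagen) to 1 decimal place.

step 1: δ = (-3.50 + 1000)·(-10.9/1000 + 1) − 1000 = -14.36‰
step 2: δ = (-14.36 + 1000)·(7.4/1000 + 1) − 1000 = -7.07‰
step 3: δ = (-7.07 + 1000)·(12.3/1000 + 1) − 1000 = 5.14‰
step 4: δ = (5.14 + 1000)·(-9.8/1000 + 1) − 1000 = -4.71‰

-4.7‰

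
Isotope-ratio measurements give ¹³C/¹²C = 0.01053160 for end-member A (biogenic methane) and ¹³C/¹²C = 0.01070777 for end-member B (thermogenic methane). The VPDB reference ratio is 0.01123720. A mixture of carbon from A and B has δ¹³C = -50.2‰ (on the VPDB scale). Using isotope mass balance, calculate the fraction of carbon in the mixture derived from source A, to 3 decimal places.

0.197

δ_A = (0.01053160/0.01123720 − 1)×1000 = (0.937209 − 1)×1000 = -62.791‰
δ_B = (0.01070777/0.01123720 − 1)×1000 = (0.952886 − 1)×1000 = -47.114‰
f_A = (δ_mix − δ_B)/(δ_A − δ_B) = (-50.2 − (-47.114))/(-62.791 − (-47.114))
f_A = -3.086 / -15.677 = 0.1968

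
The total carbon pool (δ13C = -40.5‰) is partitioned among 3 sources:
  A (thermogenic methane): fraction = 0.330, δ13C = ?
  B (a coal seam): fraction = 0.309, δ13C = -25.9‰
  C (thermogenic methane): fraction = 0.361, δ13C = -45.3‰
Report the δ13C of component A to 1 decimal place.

-48.9‰

Isotope mass balance: δ_bulk = Σ fᵢ·δᵢ.
-40.5 = 0.330×δ_A + 0.309×(-25.9) + 0.361×(-45.3)
0.330·δ_A = -40.5 − (-24.356) = -16.144
δ_A = -16.144 / 0.330 = -48.92‰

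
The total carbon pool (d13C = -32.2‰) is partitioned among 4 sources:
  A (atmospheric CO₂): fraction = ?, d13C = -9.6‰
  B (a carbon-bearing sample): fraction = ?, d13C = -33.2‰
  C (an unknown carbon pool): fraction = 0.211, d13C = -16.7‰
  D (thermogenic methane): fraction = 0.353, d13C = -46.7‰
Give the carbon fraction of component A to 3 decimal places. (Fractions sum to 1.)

Let f_A and f_B be the unknown fractions; fractions sum to 1 so f_A + f_B = 0.436.
Mass balance: Σ fᵢ·δᵢ = δ_bulk ⇒ f_A·(-9.6) + f_B·(-33.2) = -32.2 − (-20.009) = -12.191
Substitute f_B = 0.436 − f_A:
f_A·(-9.6 − -33.2) = -12.191 − 0.436×(-33.2) = 2.284
f_A = 2.284 / 23.6 = 0.0968

0.097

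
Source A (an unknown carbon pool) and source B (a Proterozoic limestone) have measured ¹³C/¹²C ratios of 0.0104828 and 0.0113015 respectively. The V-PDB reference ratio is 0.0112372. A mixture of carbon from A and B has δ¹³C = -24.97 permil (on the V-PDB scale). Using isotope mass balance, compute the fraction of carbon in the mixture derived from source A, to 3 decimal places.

0.421

δ_A = (0.0104828/0.0112372 − 1)×1000 = (0.932866 − 1)×1000 = -67.134 permil
δ_B = (0.0113015/0.0112372 − 1)×1000 = (1.005722 − 1)×1000 = 5.722 permil
f_A = (δ_mix − δ_B)/(δ_A − δ_B) = (-24.97 − (5.722))/(-67.134 − (5.722))
f_A = -30.692 / -72.856 = 0.4213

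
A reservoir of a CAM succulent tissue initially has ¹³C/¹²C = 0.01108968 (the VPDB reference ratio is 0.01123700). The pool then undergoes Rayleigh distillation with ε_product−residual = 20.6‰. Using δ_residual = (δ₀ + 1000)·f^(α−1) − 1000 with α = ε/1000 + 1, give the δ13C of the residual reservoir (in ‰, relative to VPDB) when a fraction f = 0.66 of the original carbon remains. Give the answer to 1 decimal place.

-21.5‰

δ₀ = (0.01108968/0.01123700 − 1)×1000 = (0.986890 − 1)×1000 = -13.110‰
α − 1 = ε/1000 = 0.0206
f^(α−1) = 0.66^(0.0206) = 0.991477
δ_res = (-13.110 + 1000) × 0.991477 − 1000 = 978.478 − 1000 = -21.52‰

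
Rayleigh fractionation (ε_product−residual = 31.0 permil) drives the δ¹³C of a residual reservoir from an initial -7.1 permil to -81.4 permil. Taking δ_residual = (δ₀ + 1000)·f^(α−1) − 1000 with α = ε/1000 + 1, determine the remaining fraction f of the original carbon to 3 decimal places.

α − 1 = ε/1000 = 0.0310
(δ_res + 1000)/(δ₀ + 1000) = (-81.4 + 1000)/(-7.1 + 1000) = 918.6/992.9 = 0.925169
f = 0.925169^(1/0.0310) = exp(ln(0.925169)/0.0310) = exp(-0.07778/0.0310)
f = exp(-2.5090) = 0.0813

0.081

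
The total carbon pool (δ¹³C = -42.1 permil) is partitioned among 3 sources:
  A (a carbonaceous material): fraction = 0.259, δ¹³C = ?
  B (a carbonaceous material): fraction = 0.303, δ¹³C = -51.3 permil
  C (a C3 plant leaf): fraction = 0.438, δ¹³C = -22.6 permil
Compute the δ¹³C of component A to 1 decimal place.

-64.3 permil

Isotope mass balance: δ_bulk = Σ fᵢ·δᵢ.
-42.1 = 0.259×δ_A + 0.303×(-51.3) + 0.438×(-22.6)
0.259·δ_A = -42.1 − (-25.443) = -16.657
δ_A = -16.657 / 0.259 = -64.31 permil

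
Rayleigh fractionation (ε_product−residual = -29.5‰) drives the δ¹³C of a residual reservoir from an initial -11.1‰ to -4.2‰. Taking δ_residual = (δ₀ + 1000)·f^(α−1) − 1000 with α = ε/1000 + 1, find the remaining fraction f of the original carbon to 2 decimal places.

α − 1 = ε/1000 = -0.0295
(δ_res + 1000)/(δ₀ + 1000) = (-4.2 + 1000)/(-11.1 + 1000) = 995.8/988.9 = 1.006977
f = 1.006977^(1/-0.0295) = exp(ln(1.006977)/-0.0295) = exp(0.00695/-0.0295)
f = exp(-0.2357) = 0.7900

0.79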